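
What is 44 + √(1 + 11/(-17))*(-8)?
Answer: 44 - 8*√102/17 ≈ 39.247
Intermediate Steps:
44 + √(1 + 11/(-17))*(-8) = 44 + √(1 + 11*(-1/17))*(-8) = 44 + √(1 - 11/17)*(-8) = 44 + √(6/17)*(-8) = 44 + (√102/17)*(-8) = 44 - 8*√102/17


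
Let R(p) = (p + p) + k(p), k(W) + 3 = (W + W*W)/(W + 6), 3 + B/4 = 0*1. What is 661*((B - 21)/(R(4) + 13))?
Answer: -21813/20 ≈ -1090.7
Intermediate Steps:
B = -12 (B = -12 + 4*(0*1) = -12 + 4*0 = -12 + 0 = -12)
k(W) = -3 + (W + W²)/(6 + W) (k(W) = -3 + (W + W*W)/(W + 6) = -3 + (W + W²)/(6 + W))
R(p) = 2*p + (-18 + p² - 2*p)/(6 + p) (R(p) = (p + p) + (-18 + p² - 2*p)/(6 + p) = 2*p + (-18 + p² - 2*p)/(6 + p))
661*((B - 21)/(R(4) + 13)) = 661*((-12 - 21)/((-18 + 3*4² + 10*4)/(6 + 4) + 13)) = 661*(-33/((-18 + 3*16 + 40)/10 + 13)) = 661*(-33/((-18 + 48 + 40)/10 + 13)) = 661*(-33/((⅒)*70 + 13)) = 661*(-33/(7 + 13)) = 661*(-33/20) = -21813/20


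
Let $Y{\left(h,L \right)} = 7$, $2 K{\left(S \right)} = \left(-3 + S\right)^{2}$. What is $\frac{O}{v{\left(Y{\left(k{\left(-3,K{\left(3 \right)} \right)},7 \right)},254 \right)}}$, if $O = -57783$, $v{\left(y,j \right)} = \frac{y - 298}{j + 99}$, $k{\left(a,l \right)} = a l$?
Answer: $\frac{6799133}{97} \approx 70094.0$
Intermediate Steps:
$K{\left(S \right)} = \frac{\left(-3 + S\right)^{2}}{2}$
$v{\left(y,j \right)} = \frac{-298 + y}{99 + j}$
$\frac{O}{v{\left(Y{\left(k{\left(-3,K{\left(3 \right)} \right)},7 \right)},254 \right)}} = - \frac{57783}{\frac{1}{99 + 254} \left(-298 + 7\right)} = - \frac{57783}{\frac{1}{353} \left(-291\right)} = - \frac{57783}{- \frac{291}{353}} = \left(-57783\right) \left(- \frac{353}{291}\right) = \frac{6799133}{97}$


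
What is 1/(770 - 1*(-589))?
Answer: 1/1359 ≈ 0.00073584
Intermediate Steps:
1/(770 - 1*(-589)) = 1/(770 + 589) = 1/1359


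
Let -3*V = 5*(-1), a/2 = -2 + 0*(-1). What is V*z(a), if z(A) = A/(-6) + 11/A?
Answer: -125/36 ≈ -3.4722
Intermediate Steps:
a = -4 (a = 2*(-2 + 0*(-1)) = 2*(-2 + 0) = 2*(-2) = -4)
V = 5/3 (V = -5*(-1)/3 = -⅓*(-5) = 5/3 ≈ 1.6667)
z(A) = 11/A - A/6 (z(A) = A*(-⅙) + 11/A = -A/6 + 11/A = 11/A - A/6)
V*z(a) = 5*(11/(-4) - ⅙*(-4))/3 = 5*(11*(-¼) + ⅔)/3 = 5*(-11/4 + ⅔)/3 = (5/3)*(-25/12) = -125/36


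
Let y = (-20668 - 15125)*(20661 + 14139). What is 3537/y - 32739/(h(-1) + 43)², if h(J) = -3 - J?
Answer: -36837928171/1891461200 ≈ -19.476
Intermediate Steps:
y = -1245596400 (y = -35793*34800 = -1245596400)
3537/y - 32739/(h(-1) + 43)² = 3537/(-1245596400) - 32739/((-3 - 1*(-1)) + 43)² = 3537*(-1/1245596400) - 32739/((-3 + 1) + 43)² = -131/46133200 - 32739/(-2 + 43)² = -131/46133200 - 32739/(41²) = -131/46133200 - 32739/1681 = -36837928171/1891461200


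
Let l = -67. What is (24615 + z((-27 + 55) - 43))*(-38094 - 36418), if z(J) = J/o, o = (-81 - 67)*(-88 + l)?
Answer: -2103727417476/1147 ≈ -1.8341e+9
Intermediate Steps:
o = 22940 (o = (-81 - 67)*(-88 - 67) = -148*(-155) = 22940)
z(J) = J/22940
(24615 + z((-27 + 55) - 43))*(-38094 - 36418) = (24615 + ((-27 + 55) - 43)/22940)*(-38094 - 36418) = (24615 + (28 - 43)/22940)*(-74512) = (24615 + (1/22940)*(-15))*(-74512) = (24615 - 3/4588)*(-74512) = (112933617/4588)*(-74512) = -2103727417476/1147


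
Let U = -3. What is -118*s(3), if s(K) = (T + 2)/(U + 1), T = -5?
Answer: -177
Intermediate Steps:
s(K) = 3/2 (s(K) = (-5 + 2)/(-3 + 1) = -3/(-2) = -3*(-½) = 3/2)
-118*s(3) = -118*3/2 = -177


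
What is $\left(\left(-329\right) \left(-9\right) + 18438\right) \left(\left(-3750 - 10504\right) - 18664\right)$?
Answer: $-704412282$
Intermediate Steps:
$\left(\left(-329\right) \left(-9\right) + 18438\right) \left(\left(-3750 - 10504\right) - 18664\right) = \left(2961 + 18438\right) \left(-14254 - 18664\right) = 21399 \left(-32918\right) = -704412282$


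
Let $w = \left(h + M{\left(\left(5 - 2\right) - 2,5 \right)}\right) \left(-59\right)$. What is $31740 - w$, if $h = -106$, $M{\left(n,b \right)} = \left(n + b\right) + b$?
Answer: $26135$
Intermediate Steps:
$M{\left(n,b \right)} = n + 2 b$ ($M{\left(n,b \right)} = \left(b + n\right) + b = n + 2 b$)
$w = 5605$ ($w = \left(-106 + \left(\left(\left(5 - 2\right) - 2\right) + 2 \cdot 5\right)\right) \left(-59\right) = \left(-106 + \left(\left(3 - 2\right) + 10\right)\right) \left(-59\right) = \left(-106 + \left(1 + 10\right)\right) \left(-59\right) = \left(-106 + 11\right) \left(-59\right) = \left(-95\right) \left(-59\right) = 5605$)
$31740 - w = 31740 - 5605 = 26135$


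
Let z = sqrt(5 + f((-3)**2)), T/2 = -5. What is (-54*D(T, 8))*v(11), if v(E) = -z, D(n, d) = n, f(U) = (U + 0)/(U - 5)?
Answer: -270*sqrt(29) ≈ -1454.0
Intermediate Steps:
T = -10 (T = 2*(-5) = -10)
f(U) = U/(-5 + U)
z = sqrt(29)/2 (z = sqrt(5 + (-3)**2/(-5 + (-3)**2)) = sqrt(5 + 9/(-5 + 9)) = sqrt(5 + 9/4) = sqrt(29/4) = sqrt(29)/2 ≈ 2.6926)
v(E) = -sqrt(29)/2
(-54*D(T, 8))*v(11) = (-54*(-10))*(-sqrt(29)/2) = 540*(-sqrt(29)/2) = -270*sqrt(29)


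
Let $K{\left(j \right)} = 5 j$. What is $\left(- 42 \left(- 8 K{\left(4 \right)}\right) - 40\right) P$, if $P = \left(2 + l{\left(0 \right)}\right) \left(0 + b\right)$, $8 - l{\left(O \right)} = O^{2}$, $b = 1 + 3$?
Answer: $267200$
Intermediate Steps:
$b = 4$
$l{\left(O \right)} = 8 - O^{2}$
$P = 40$ ($P = \left(2 + \left(8 - 0^{2}\right)\right) \left(0 + 4\right) = \left(2 + \left(8 - 0\right)\right) 4 = \left(2 + \left(8 + 0\right)\right) 4 = \left(2 + 8\right) 4 = 10 \cdot 4 = 40$)
$\left(- 42 \left(- 8 K{\left(4 \right)}\right) - 40\right) P = \left(- 42 \left(- 8 \cdot 5 \cdot 4\right) - 40\right) 40 = \left(- 42 \left(\left(-8\right) 20\right) - 40\right) 40 = \left(\left(-42\right) \left(-160\right) - 40\right) 40 = \left(6720 - 40\right) 40 = 6680 \cdot 40 = 267200$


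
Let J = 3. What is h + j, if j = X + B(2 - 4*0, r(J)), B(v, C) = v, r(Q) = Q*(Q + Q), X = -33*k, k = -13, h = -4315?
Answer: -3884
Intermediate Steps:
X = 429 (X = -33*(-13) = 429)
r(Q) = 2*Q**2 (r(Q) = Q*(2*Q) = 2*Q**2)
j = 431 (j = 429 + (2 - 4*0) = 429 + (2 + 0) = 429 + 2 = 431)
h + j = -4315 + 431 = -3884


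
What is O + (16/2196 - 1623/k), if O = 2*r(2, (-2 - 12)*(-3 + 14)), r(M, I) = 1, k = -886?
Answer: 1867399/486414 ≈ 3.8391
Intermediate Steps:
O = 2 (O = 2*1 = 2)
O + (16/2196 - 1623/k) = 2 + (16/2196 - 1623/(-886)) = 2 + (16*(1/2196) - 1623*(-1/886)) = 2 + (4/549 + 1623/886) = 2 + 894571/486414 = 1867399/486414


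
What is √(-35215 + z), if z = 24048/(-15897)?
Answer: I*√988858582999/5299 ≈ 187.66*I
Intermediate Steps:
z = -8016/5299 (z = 24048*(-1/15897) = -8016/5299 ≈ -1.5127)
√(-35215 + z) = √(-35215 - 8016/5299) = √(-186612301/5299) = I*√988858582999/5299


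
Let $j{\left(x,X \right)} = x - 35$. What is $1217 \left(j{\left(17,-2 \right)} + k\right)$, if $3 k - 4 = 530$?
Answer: $194720$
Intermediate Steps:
$j{\left(x,X \right)} = -35 + x$
$k = 178$ ($k = \frac{4}{3} + \frac{1}{3} \cdot 530 = \frac{4}{3} + \frac{530}{3} = 178$)
$1217 \left(j{\left(17,-2 \right)} + k\right) = 1217 \left(\left(-35 + 17\right) + 178\right) = 1217 \left(-18 + 178\right) = 1217 \cdot 160 = 194720$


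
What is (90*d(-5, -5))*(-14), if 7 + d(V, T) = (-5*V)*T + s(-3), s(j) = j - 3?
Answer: 173880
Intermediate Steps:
s(j) = -3 + j
d(V, T) = -13 - 5*T*V (d(V, T) = -7 + ((-5*V)*T + (-3 - 3)) = -7 + (-5*T*V - 6) = -7 + (-6 - 5*T*V) = -13 - 5*T*V)
(90*d(-5, -5))*(-14) = (90*(-13 - 5*(-5)*(-5)))*(-14) = (90*(-13 - 125))*(-14) = (90*(-138))*(-14) = -12420*(-14) = 173880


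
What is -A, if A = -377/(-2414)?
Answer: -377/2414 ≈ -0.15617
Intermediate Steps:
A = 377/2414 (A = -377*(-1/2414) = 377/2414 ≈ 0.15617)
-A = -1*377/2414 = -377/2414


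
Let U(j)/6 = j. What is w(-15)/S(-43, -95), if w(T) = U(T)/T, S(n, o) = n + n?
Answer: -3/43 ≈ -0.069767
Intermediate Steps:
S(n, o) = 2*n
U(j) = 6*j
w(T) = 6 (w(T) = (6*T)/T = 6)
w(-15)/S(-43, -95) = 6/((2*(-43))) = 6/(-86) = 6*(-1/86) = -3/43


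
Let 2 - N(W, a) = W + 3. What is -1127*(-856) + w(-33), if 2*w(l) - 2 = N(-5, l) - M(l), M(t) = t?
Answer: 1929463/2 ≈ 9.6473e+5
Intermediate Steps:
N(W, a) = -1 - W (N(W, a) = 2 - (W + 3) = 2 - (3 + W) = 2 + (-3 - W) = -1 - W)
w(l) = 3 - l/2 (w(l) = 1 + ((-1 - 1*(-5)) - l)/2 = 1 + ((-1 + 5) - l)/2 = 1 + (4 - l)/2 = 1 + (2 - l/2) = 3 - l/2)
-1127*(-856) + w(-33) = -1127*(-856) + (3 - 1/2*(-33)) = 964712 + (3 + 33/2) = 964712 + 39/2 = 1929463/2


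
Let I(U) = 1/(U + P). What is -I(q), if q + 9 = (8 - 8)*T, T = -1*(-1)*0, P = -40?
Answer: 1/49 ≈ 0.020408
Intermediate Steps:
T = 0 (T = 1*0 = 0)
q = -9 (q = -9 + (8 - 8)*0 = -9 + 0*0 = -9 + 0 = -9)
I(U) = 1/(-40 + U) (I(U) = 1/(U - 40) = 1/(-40 + U))
-I(q) = -1/(-40 - 9) = -1/(-49) = -1*(-1/49) = 1/49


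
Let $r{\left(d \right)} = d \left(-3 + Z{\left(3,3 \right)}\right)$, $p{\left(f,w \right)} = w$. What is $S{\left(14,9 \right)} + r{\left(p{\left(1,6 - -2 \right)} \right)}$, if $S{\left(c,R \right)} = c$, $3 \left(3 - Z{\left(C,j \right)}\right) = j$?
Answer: $6$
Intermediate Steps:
$Z{\left(C,j \right)} = 3 - \frac{j}{3}$
$r{\left(d \right)} = - d$ ($r{\left(d \right)} = d \left(-3 + \left(3 - 1\right)\right) = d \left(-3 + 2\right) = d \left(-1\right) = - d$)
$S{\left(14,9 \right)} + r{\left(p{\left(1,6 - -2 \right)} \right)} = 14 - \left(6 - -2\right) = 14 - \left(6 + 2\right) = 14 - 8 = 6$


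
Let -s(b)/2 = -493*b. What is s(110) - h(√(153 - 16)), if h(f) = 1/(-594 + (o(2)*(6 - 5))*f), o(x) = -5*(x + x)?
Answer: 16162492577/149018 - 5*√137/74509 ≈ 1.0846e+5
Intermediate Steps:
o(x) = -10*x
s(b) = 986*b (s(b) = -(-986)*b = 986*b)
h(f) = 1/(-594 - 20*f) (h(f) = 1/(-594 + ((-10*2)*(6 - 5))*f) = 1/(-594 + (-20*1)*f) = 1/(-594 - 20*f))
s(110) - h(√(153 - 16)) = 986*110 - (-1)/(594 + 20*√(153 - 16)) = 108460 - (-1)/(594 + 20*√137) = 108460 + 1/(594 + 20*√137)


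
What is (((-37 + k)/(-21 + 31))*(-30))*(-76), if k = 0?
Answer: -8436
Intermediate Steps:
(((-37 + k)/(-21 + 31))*(-30))*(-76) = (((-37 + 0)/(-21 + 31))*(-30))*(-76) = (-37/10*(-30))*(-76) = (-37*1/10*(-30))*(-76) = -37/10*(-30)*(-76) = 111*(-76) = -8436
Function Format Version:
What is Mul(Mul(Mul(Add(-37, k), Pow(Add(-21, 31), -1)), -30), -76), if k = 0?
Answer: -8436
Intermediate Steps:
Mul(Mul(Mul(Add(-37, k), Pow(Add(-21, 31), -1)), -30), -76) = Mul(Mul(Mul(Add(-37, 0), Pow(Add(-21, 31), -1)), -30), -76) = Mul(Mul(Mul(-37, Pow(10, -1)), -30), -76) = Mul(Mul(Mul(-37, Rational(1, 10)), -30), -76) = Mul(Mul(Rational(-37, 10), -30), -76) = Mul(111, -76) = -8436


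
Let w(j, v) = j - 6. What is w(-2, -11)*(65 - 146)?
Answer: 648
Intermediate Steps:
w(j, v) = -6 + j
w(-2, -11)*(65 - 146) = (-6 - 2)*(65 - 146) = -8*(-81) = 648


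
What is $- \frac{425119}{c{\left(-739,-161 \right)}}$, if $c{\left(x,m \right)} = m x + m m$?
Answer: $- \frac{425119}{144900} \approx -2.9339$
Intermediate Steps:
$c{\left(x,m \right)} = m^{2} + m x$ ($c{\left(x,m \right)} = m x + m^{2} = m^{2} + m x$)
$- \frac{425119}{c{\left(-739,-161 \right)}} = - \frac{425119}{\left(-161\right) \left(-161 - 739\right)} = - \frac{425119}{\left(-161\right) \left(-900\right)} = - \frac{425119}{144900}$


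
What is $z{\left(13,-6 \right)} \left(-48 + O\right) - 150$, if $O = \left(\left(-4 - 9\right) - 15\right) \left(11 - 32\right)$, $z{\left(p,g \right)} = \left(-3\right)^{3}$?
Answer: $-14730$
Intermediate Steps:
$z{\left(p,g \right)} = -27$
$O = 588$ ($O = \left(\left(-4 - 9\right) - 15\right) \left(-21\right) = \left(-13 - 15\right) \left(-21\right) = \left(-28\right) \left(-21\right) = 588$)
$z{\left(13,-6 \right)} \left(-48 + O\right) - 150 = - 27 \left(-48 + 588\right) - 150 = \left(-27\right) 540 - 150 = -14580 - 150 = -14730$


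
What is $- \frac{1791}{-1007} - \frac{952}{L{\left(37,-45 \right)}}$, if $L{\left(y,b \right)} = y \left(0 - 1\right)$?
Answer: $\frac{1024931}{37259} \approx 27.508$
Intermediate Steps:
$L{\left(y,b \right)} = - y$ ($L{\left(y,b \right)} = y \left(-1\right) = - y$)
$- \frac{1791}{-1007} - \frac{952}{L{\left(37,-45 \right)}} = - \frac{1791}{-1007} - \frac{952}{\left(-1\right) 37} = \left(-1791\right) \left(- \frac{1}{1007}\right) - \frac{952}{-37} = \frac{1791}{1007} - - \frac{952}{37} = \frac{1791}{1007} + \frac{952}{37} = \frac{1024931}{37259}$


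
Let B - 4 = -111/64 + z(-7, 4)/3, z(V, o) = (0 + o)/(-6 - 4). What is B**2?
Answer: 4190209/921600 ≈ 4.5467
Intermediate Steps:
z(V, o) = -o/10 (z(V, o) = o/(-10) = o*(-1/10) = -o/10)
B = 2047/960 (B = 4 + (-111/64 - 1/10*4/3) = 4 + (-111*1/64 - 2/5*1/3) = 4 + (-111/64 - 2/15) = 4 - 1793/960 = 2047/960 ≈ 2.1323)
B**2 = (2047/960)**2 = 4190209/921600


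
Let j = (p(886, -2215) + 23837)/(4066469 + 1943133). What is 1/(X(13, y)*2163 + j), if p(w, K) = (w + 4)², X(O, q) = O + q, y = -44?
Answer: -6009602/402961026969 ≈ -1.4914e-5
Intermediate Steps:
p(w, K) = (4 + w)²
j = 815937/6009602 (j = ((4 + 886)² + 23837)/(4066469 + 1943133) = (890² + 23837)/6009602 = (792100 + 23837)*(1/6009602) = 815937*(1/6009602) = 815937/6009602 ≈ 0.13577)
1/(X(13, y)*2163 + j) = 1/((13 - 44)*2163 + 815937/6009602) = 1/(-31*2163 + 815937/6009602) = 1/(-67053 + 815937/6009602) = 1/(-402961026969/6009602) = -6009602/402961026969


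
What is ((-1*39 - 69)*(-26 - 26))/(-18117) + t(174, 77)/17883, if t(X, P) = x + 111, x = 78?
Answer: -399205/1333277 ≈ -0.29942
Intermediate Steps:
t(X, P) = 189 (t(X, P) = 78 + 111 = 189)
((-1*39 - 69)*(-26 - 26))/(-18117) + t(174, 77)/17883 = ((-1*39 - 69)*(-26 - 26))/(-18117) + 189/17883 = ((-39 - 69)*(-52))*(-1/18117) + 189*(1/17883) = -108*(-52)*(-1/18117) + 21/1987 = 5616*(-1/18117) + 21/1987 = -208/671 + 21/1987 = -399205/1333277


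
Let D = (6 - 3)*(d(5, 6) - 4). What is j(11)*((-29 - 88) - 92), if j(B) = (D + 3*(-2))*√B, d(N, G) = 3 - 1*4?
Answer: 4389*√11 ≈ 14557.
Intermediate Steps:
d(N, G) = -1 (d(N, G) = 3 - 4 = -1)
D = -15 (D = (6 - 3)*(-1 - 4) = 3*(-5) = -15)
j(B) = -21*√B (j(B) = (-15 + 3*(-2))*√B = (-15 - 6)*√B = -21*√B)
j(11)*((-29 - 88) - 92) = (-21*√11)*((-29 - 88) - 92) = (-21*√11)*(-117 - 92) = -21*√11*(-209) = 4389*√11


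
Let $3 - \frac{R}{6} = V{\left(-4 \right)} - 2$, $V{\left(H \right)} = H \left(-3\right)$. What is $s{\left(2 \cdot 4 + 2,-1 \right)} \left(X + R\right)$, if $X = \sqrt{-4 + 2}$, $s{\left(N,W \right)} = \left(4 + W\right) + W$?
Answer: $-84 + 2 i \sqrt{2} \approx -84.0 + 2.8284 i$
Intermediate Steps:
$V{\left(H \right)} = - 3 H$
$s{\left(N,W \right)} = 4 + 2 W$
$X = i \sqrt{2}$ ($X = \sqrt{-2} = i \sqrt{2} \approx 1.4142 i$)
$R = -42$ ($R = 18 - 6 \left(\left(-3\right) \left(-4\right) - 2\right) = 18 - 6 \left(12 - 2\right) = 18 - 60 = -42$)
$s{\left(2 \cdot 4 + 2,-1 \right)} \left(X + R\right) = \left(4 + 2 \left(-1\right)\right) \left(i \sqrt{2} - 42\right) = \left(4 - 2\right) \left(-42 + i \sqrt{2}\right) = 2 \left(-42 + i \sqrt{2}\right) = -84 + 2 i \sqrt{2}$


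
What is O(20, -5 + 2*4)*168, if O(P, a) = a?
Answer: 504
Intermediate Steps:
O(20, -5 + 2*4)*168 = (-5 + 2*4)*168 = (-5 + 8)*168 = 3*168 = 504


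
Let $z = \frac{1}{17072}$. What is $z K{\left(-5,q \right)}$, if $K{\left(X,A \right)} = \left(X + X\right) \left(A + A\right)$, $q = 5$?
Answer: $- \frac{25}{4268} \approx -0.0058575$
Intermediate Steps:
$K{\left(X,A \right)} = 4 A X$ ($K{\left(X,A \right)} = 2 X 2 A = 4 A X$)
$z = \frac{1}{17072} \approx 5.8575 \cdot 10^{-5}$
$z K{\left(-5,q \right)} = \frac{4 \cdot 5 \left(-5\right)}{17072} = \frac{1}{17072} \left(-100\right) = - \frac{25}{4268}$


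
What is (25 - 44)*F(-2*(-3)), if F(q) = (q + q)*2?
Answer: -456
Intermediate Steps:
F(q) = 4*q (F(q) = (2*q)*2 = 4*q)
(25 - 44)*F(-2*(-3)) = (25 - 44)*(4*(-2*(-3))) = -76*6 = -19*24 = -456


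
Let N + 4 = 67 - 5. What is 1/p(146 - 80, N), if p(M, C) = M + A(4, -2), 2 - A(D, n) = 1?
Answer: 1/67 ≈ 0.014925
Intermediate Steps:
A(D, n) = 1 (A(D, n) = 2 - 1*1 = 2 - 1 = 1)
N = 58 (N = -4 + (67 - 5) = -4 + 62 = 58)
p(M, C) = 1 + M (p(M, C) = M + 1 = 1 + M)
1/p(146 - 80, N) = 1/(1 + (146 - 80)) = 1/(1 + 66) = 1/67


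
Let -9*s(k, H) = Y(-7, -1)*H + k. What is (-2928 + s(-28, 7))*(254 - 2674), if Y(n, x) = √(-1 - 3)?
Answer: 63704080/9 + 33880*I/9 ≈ 7.0782e+6 + 3764.4*I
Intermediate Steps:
Y(n, x) = 2*I (Y(n, x) = √(-4) = 2*I)
s(k, H) = -k/9 - 2*I*H/9 (s(k, H) = -((2*I)*H + k)/9 = -(2*I*H + k)/9 = -(k + 2*I*H)/9 = -k/9 - 2*I*H/9)
(-2928 + s(-28, 7))*(254 - 2674) = (-2928 + (-⅑*(-28) - 2/9*I*7))*(254 - 2674) = (-2928 + (28/9 - 14*I/9))*(-2420) = (-26324/9 - 14*I/9)*(-2420) = 63704080/9 + 33880*I/9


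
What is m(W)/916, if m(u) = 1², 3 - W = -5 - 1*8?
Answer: 1/916 ≈ 0.0010917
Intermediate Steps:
W = 16 (W = 3 - (-5 - 1*8) = 3 - (-5 - 8) = 3 - 1*(-13) = 3 + 13 = 16)
m(u) = 1
m(W)/916 = 1/916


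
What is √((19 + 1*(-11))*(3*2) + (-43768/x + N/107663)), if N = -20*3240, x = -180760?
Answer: √281923789428695688205/2432645485 ≈ 6.9022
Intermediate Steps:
N = -64800
√((19 + 1*(-11))*(3*2) + (-43768/x + N/107663)) = √((19 + 1*(-11))*(3*2) + (-43768/(-180760) - 64800/107663)) = √((19 - 11)*6 + (-43768*(-1/180760) - 64800*1/107663)) = √(8*6 + (5471/22595 - 64800/107663)) = √(48 - 875131727/2432645485) = √(115891851553/2432645485) = √281923789428695688205/2432645485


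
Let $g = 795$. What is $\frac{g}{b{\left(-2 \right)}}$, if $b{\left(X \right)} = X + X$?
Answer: $- \frac{795}{4} \approx -198.75$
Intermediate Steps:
$b{\left(X \right)} = 2 X$
$\frac{g}{b{\left(-2 \right)}} = \frac{795}{2 \left(-2\right)} = \frac{795}{-4} = 795 \left(- \frac{1}{4}\right) = - \frac{795}{4}$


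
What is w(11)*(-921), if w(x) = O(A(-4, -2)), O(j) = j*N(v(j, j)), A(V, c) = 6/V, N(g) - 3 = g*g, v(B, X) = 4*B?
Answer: 107757/2 ≈ 53879.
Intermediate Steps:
N(g) = 3 + g**2 (N(g) = 3 + g*g = 3 + g**2)
O(j) = j*(3 + 16*j**2) (O(j) = j*(3 + (4*j)**2) = j*(3 + 16*j**2))
w(x) = -117/2 (w(x) = (6/(-4))*(3 + 16*(6/(-4))**2) = (6*(-1/4))*(3 + 16*(6*(-1/4))**2) = -3*(3 + 16*(-3/2)**2)/2 = -3*(3 + 16*(9/4))/2 = -3*(3 + 36)/2 = -3/2*39 = -117/2)
w(11)*(-921) = -117/2*(-921) = 107757/2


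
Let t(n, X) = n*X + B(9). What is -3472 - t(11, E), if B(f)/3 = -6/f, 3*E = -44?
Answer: -9926/3 ≈ -3308.7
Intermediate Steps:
E = -44/3 (E = (⅓)*(-44) = -44/3 ≈ -14.667)
B(f) = -18/f (B(f) = 3*(-6/f) = -18/f)
t(n, X) = -2 + X*n (t(n, X) = n*X - 18/9 = X*n - 18*⅑ = X*n - 2 = -2 + X*n)
-3472 - t(11, E) = -3472 - (-2 - 44/3*11) = -3472 - (-2 - 484/3) = -3472 - 1*(-490/3) = -3472 + 490/3 = -9926/3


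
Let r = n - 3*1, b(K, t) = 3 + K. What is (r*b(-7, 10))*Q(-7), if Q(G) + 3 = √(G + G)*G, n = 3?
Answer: 0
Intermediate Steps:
Q(G) = -3 + √2*G^(3/2) (Q(G) = -3 + √(G + G)*G = -3 + √(2*G)*G = -3 + (√2*√G)*G = -3 + √2*G^(3/2))
r = 0 (r = 3 - 3*1 = 3 - 3 = 0)
(r*b(-7, 10))*Q(-7) = (0*(3 - 7))*(-3 + √2*(-7)^(3/2)) = (0*(-4))*(-3 + √2*(-7*I*√7)) = 0*(-3 - 7*I*√14) = 0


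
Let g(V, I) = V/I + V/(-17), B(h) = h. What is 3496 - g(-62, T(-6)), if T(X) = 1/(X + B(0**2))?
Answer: 53046/17 ≈ 3120.4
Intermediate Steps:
T(X) = 1/X (T(X) = 1/(X + 0**2) = 1/(X + 0) = 1/X)
g(V, I) = -V/17 + V/I (g(V, I) = V/I + V*(-1/17) = V/I - V/17 = -V/17 + V/I)
3496 - g(-62, T(-6)) = 3496 - (-1/17*(-62) - 62/(1/(-6))) = 3496 - (62/17 - 62/(-1/6)) = 3496 - (62/17 - 62*(-6)) = 3496 - (62/17 + 372) = 3496 - 1*6386/17 = 3496 - 6386/17 = 53046/17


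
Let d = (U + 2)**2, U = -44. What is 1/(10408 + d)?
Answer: 1/12172 ≈ 8.2156e-5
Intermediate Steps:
d = 1764 (d = (-44 + 2)**2 = (-42)**2 = 1764)
1/(10408 + d) = 1/(10408 + 1764) = 1/12172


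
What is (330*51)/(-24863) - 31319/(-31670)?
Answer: 245678197/787411210 ≈ 0.31201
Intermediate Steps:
(330*51)/(-24863) - 31319/(-31670) = 16830*(-1/24863) - 31319*(-1/31670) = -16830/24863 + 31319/31670 = 245678197/787411210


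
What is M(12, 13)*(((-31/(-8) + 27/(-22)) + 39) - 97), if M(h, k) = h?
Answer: -14613/22 ≈ -664.23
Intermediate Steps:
M(12, 13)*(((-31/(-8) + 27/(-22)) + 39) - 97) = 12*(((-31/(-8) + 27/(-22)) + 39) - 97) = 12*(((-31*(-1/8) + 27*(-1/22)) + 39) - 97) = 12*(((31/8 - 27/22) + 39) - 97) = 12*((233/88 + 39) - 97) = 12*(3665/88 - 97) = 12*(-4871/88) = -14613/22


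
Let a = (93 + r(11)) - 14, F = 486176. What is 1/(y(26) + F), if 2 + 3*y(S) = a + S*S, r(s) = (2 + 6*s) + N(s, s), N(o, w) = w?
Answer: 3/1459360 ≈ 2.0557e-6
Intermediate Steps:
r(s) = 2 + 7*s (r(s) = (2 + 6*s) + s = 2 + 7*s)
a = 158 (a = (93 + (2 + 7*11)) - 14 = (93 + (2 + 77)) - 14 = (93 + 79) - 14 = 172 - 14 = 158)
y(S) = 52 + S²/3 (y(S) = -⅔ + (158 + S*S)/3 = -⅔ + (158 + S²)/3 = -⅔ + (158/3 + S²/3) = 52 + S²/3)
1/(y(26) + F) = 1/((52 + (⅓)*26²) + 486176) = 1/((52 + (⅓)*676) + 486176) = 1/((52 + 676/3) + 486176) = 1/(832/3 + 486176) = 1/(1459360/3) = 3/1459360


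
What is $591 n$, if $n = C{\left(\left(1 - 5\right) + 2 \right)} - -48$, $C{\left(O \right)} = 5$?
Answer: $31323$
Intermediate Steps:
$n = 53$ ($n = 5 - -48 = 5 + 48 = 53$)
$591 n = 591 \cdot 53 = 31323$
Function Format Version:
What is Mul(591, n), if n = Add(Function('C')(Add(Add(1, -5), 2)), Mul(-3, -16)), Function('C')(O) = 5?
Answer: 31323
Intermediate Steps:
n = 53 (n = Add(5, Mul(-3, -16)) = Add(5, 48) = 53)
Mul(591, n) = Mul(591, 53) = 31323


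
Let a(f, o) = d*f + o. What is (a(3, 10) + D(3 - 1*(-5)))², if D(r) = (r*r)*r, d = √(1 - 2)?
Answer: 272475 + 3132*I ≈ 2.7248e+5 + 3132.0*I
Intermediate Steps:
d = I (d = √(-1) = I ≈ 1.0*I)
D(r) = r³ (D(r) = r²*r = r³)
a(f, o) = o + I*f (a(f, o) = I*f + o = o + I*f)
(a(3, 10) + D(3 - 1*(-5)))² = ((10 + I*3) + (3 - 1*(-5))³)² = ((10 + 3*I) + (3 + 5)³)² = ((10 + 3*I) + 8³)² = ((10 + 3*I) + 512)² = (522 + 3*I)²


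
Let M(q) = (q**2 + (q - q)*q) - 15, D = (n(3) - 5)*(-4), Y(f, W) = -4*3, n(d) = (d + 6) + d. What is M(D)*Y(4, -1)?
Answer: -9228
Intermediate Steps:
n(d) = 6 + 2*d (n(d) = (6 + d) + d = 6 + 2*d)
Y(f, W) = -12
D = -28 (D = ((6 + 2*3) - 5)*(-4) = ((6 + 6) - 5)*(-4) = (12 - 5)*(-4) = 7*(-4) = -28)
M(q) = -15 + q**2 (M(q) = (q**2 + 0*q) - 15 = (q**2 + 0) - 15 = q**2 - 15 = -15 + q**2)
M(D)*Y(4, -1) = (-15 + (-28)**2)*(-12) = (-15 + 784)*(-12) = 769*(-12) = -9228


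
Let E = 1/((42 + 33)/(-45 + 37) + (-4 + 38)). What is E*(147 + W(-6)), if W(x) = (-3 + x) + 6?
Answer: 1152/197 ≈ 5.8477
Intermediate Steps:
W(x) = 3 + x
E = 8/197 (E = 1/(75/(-8) + 34) = 1/(75*(-⅛) + 34) = 1/(-75/8 + 34) = 1/(197/8) = 8/197 ≈ 0.040609)
E*(147 + W(-6)) = 8*(147 + (3 - 6))/197 = 8*(147 - 3)/197 = (8/197)*144 = 1152/197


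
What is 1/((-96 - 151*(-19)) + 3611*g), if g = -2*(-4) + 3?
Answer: 1/42494 ≈ 2.3533e-5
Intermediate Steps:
g = 11 (g = 8 + 3 = 11)
1/((-96 - 151*(-19)) + 3611*g) = 1/((-96 - 151*(-19)) + 3611*11) = 1/((-96 + 2869) + 39721) = 1/(2773 + 39721) = 1/42494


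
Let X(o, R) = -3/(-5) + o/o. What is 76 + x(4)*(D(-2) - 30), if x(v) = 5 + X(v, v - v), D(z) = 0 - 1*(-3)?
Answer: -511/5 ≈ -102.20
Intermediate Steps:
D(z) = 3 (D(z) = 0 + 3 = 3)
X(o, R) = 8/5 (X(o, R) = -3*(-⅕) + 1 = ⅗ + 1 = 8/5)
x(v) = 33/5 (x(v) = 5 + 8/5 = 33/5)
76 + x(4)*(D(-2) - 30) = 76 + 33*(3 - 30)/5 = 76 + (33/5)*(-27) = 76 - 891/5 = -511/5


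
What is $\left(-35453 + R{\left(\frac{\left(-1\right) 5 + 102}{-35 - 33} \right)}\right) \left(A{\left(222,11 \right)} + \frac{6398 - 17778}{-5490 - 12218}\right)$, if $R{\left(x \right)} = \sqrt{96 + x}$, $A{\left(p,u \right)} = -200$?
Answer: $\frac{31289222415}{4427} - \frac{51915 \sqrt{109327}}{8854} \approx 7.0659 \cdot 10^{6}$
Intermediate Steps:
$\left(-35453 + R{\left(\frac{\left(-1\right) 5 + 102}{-35 - 33} \right)}\right) \left(A{\left(222,11 \right)} + \frac{6398 - 17778}{-5490 - 12218}\right) = \left(-35453 + \sqrt{96 + \frac{\left(-1\right) 5 + 102}{-35 - 33}}\right) \left(-200 + \frac{6398 - 17778}{-5490 - 12218}\right) = \left(-35453 + \sqrt{96 + \frac{-5 + 102}{-68}}\right) \left(-200 - \frac{11380}{-17708}\right) = \left(-35453 + \sqrt{96 + 97 \left(- \frac{1}{68}\right)}\right) \left(-200 - - \frac{2845}{4427}\right) = \left(-35453 + \sqrt{96 - \frac{97}{68}}\right) \left(-200 + \frac{2845}{4427}\right) = \left(-35453 + \sqrt{\frac{6431}{68}}\right) \left(- \frac{882555}{4427}\right) = \left(-35453 + \frac{\sqrt{109327}}{34}\right) \left(- \frac{882555}{4427}\right) = \frac{31289222415}{4427} - \frac{51915 \sqrt{109327}}{8854}$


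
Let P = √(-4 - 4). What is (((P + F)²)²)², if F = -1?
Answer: -5983 + 1904*I*√2 ≈ -5983.0 + 2692.7*I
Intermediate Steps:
P = 2*I*√2 (P = √(-8) = 2*I*√2 ≈ 2.8284*I)
(((P + F)²)²)² = (((2*I*√2 - 1)²)²)² = (((-1 + 2*I*√2)²)²)² = ((-1 + 2*I*√2)⁴)² = (-1 + 2*I*√2)⁸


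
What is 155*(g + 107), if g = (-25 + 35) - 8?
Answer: 16895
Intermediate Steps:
g = 2 (g = 10 - 8 = 2)
155*(g + 107) = 155*(2 + 107) = 155*109 = 16895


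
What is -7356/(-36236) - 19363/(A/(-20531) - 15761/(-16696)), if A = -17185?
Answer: -8589527902079029/790086962887 ≈ -10872.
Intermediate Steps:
-7356/(-36236) - 19363/(A/(-20531) - 15761/(-16696)) = -7356/(-36236) - 19363/(-17185/(-20531) - 15761/(-16696)) = -7356*(-1/36236) - 19363/(-17185*(-1/20531) - 15761*(-1/16696)) = 1839/9059 - 19363/(2455/2933 + 15761/16696) = 1839/9059 - 19363/87215693/48969368 = 1839/9059 - 19363*48969368/87215693 = 1839/9059 - 948193872584/87215693 = -8589527902079029/790086962887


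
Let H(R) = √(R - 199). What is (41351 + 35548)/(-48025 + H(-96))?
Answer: -738614895/461280184 - 76899*I*√295/2306400920 ≈ -1.6012 - 0.00057266*I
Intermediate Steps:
H(R) = √(-199 + R)
(41351 + 35548)/(-48025 + H(-96)) = (41351 + 35548)/(-48025 + √(-199 - 96)) = 76899/(-48025 + √(-295)) = 76899/(-48025 + I*√295)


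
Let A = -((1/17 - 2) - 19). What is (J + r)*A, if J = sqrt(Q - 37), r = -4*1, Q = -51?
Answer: -1424/17 + 712*I*sqrt(22)/17 ≈ -83.765 + 196.45*I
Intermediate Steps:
r = -4
J = 2*I*sqrt(22) (J = sqrt(-51 - 37) = sqrt(-88) = 2*I*sqrt(22) ≈ 9.3808*I)
A = 356/17 (A = -((1/17 - 2) - 19) = -(-33/17 - 19) = -1*(-356/17) = 356/17 ≈ 20.941)
(J + r)*A = (2*I*sqrt(22) - 4)*(356/17) = (-4 + 2*I*sqrt(22))*(356/17) = -1424/17 + 712*I*sqrt(22)/17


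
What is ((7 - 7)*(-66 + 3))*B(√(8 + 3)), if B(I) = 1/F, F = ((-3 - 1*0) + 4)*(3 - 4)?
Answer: 0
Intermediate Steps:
F = -1 (F = ((-3 + 0) + 4)*(-1) = (-3 + 4)*(-1) = 1*(-1) = -1)
B(I) = -1 (B(I) = 1/(-1) = -1)
((7 - 7)*(-66 + 3))*B(√(8 + 3)) = ((7 - 7)*(-66 + 3))*(-1) = (0*(-63))*(-1) = 0*(-1) = 0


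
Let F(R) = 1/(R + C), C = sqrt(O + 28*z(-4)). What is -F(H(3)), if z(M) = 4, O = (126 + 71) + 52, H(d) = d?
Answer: -1/22 ≈ -0.045455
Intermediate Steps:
O = 249 (O = 197 + 52 = 249)
C = 19 (C = sqrt(249 + 28*4) = sqrt(249 + 112) = sqrt(361) = 19)
F(R) = 1/(19 + R) (F(R) = 1/(R + 19) = 1/(19 + R))
-F(H(3)) = -1/(19 + 3) = -1/22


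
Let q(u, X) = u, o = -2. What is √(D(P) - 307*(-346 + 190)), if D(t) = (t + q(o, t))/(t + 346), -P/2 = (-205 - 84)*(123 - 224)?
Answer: 11*√2314191633/2418 ≈ 218.84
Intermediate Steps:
P = -58378 (P = -2*(-205 - 84)*(123 - 224) = -(-578)*(-101) = -2*29189 = -58378)
D(t) = (-2 + t)/(346 + t) (D(t) = (t - 2)/(t + 346) = (-2 + t)/(346 + t))
√(D(P) - 307*(-346 + 190)) = √((-2 - 58378)/(346 - 58378) - 307*(-346 + 190)) = √(-58380/(-58032) - 307*(-156)) = √(-1/58032*(-58380) + 47892) = √(4865/4836 + 47892) = √(231610577/4836) = 11*√2314191633/2418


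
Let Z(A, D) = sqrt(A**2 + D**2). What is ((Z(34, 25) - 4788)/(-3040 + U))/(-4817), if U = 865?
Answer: -1596/3492325 + sqrt(1781)/10476975 ≈ -0.00045297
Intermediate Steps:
((Z(34, 25) - 4788)/(-3040 + U))/(-4817) = ((sqrt(34**2 + 25**2) - 4788)/(-3040 + 865))/(-4817) = ((sqrt(1156 + 625) - 4788)/(-2175))*(-1/4817) = ((sqrt(1781) - 4788)*(-1/2175))*(-1/4817) = ((-4788 + sqrt(1781))*(-1/2175))*(-1/4817) = (1596/725 - sqrt(1781)/2175)*(-1/4817) = -1596/3492325 + sqrt(1781)/10476975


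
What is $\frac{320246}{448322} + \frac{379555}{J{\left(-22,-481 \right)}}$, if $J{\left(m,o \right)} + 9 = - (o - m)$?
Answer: $\frac{17030696741}{20174490} \approx 844.17$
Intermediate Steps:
$J{\left(m,o \right)} = -9 + m - o$ ($J{\left(m,o \right)} = -9 - \left(o - m\right) = -9 + \left(m - o\right) = -9 + m - o$)
$\frac{320246}{448322} + \frac{379555}{J{\left(-22,-481 \right)}} = \frac{320246}{448322} + \frac{379555}{-9 - 22 - -481} = 320246 \cdot \frac{1}{448322} + \frac{379555}{-9 - 22 + 481} = \frac{160123}{224161} + \frac{379555}{450} = \frac{160123}{224161} + 379555 \cdot \frac{1}{450} = \frac{160123}{224161} + \frac{75911}{90} = \frac{17030696741}{20174490}$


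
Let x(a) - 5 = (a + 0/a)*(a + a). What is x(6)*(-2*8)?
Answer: -1232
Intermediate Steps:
x(a) = 5 + 2*a² (x(a) = 5 + (a + 0/a)*(a + a) = 5 + (a + 0)*(2*a) = 5 + a*(2*a) = 5 + 2*a²)
x(6)*(-2*8) = (5 + 2*6²)*(-2*8) = (5 + 2*36)*(-16) = (5 + 72)*(-16) = 77*(-16) = -1232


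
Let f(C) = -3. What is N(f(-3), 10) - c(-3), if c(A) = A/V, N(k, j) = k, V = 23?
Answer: -66/23 ≈ -2.8696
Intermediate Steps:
c(A) = A/23
N(f(-3), 10) - c(-3) = -3 - (-3)/23 = -3 - 1*(-3/23) = -3 + 3/23 = -66/23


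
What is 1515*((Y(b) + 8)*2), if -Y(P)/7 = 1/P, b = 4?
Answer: 37875/2 ≈ 18938.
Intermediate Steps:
Y(P) = -7/P
1515*((Y(b) + 8)*2) = 1515*((-7/4 + 8)*2) = 1515*((25/4)*2) = 1515*(25/2) = 37875/2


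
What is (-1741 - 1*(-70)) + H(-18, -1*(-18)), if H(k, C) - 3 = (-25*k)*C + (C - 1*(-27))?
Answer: 6477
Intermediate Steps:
H(k, C) = 30 + C - 25*C*k (H(k, C) = 3 + ((-25*k)*C + (C - 1*(-27))) = 3 + (-25*C*k + (C + 27)) = 3 + (-25*C*k + (27 + C)) = 3 + (27 + C - 25*C*k) = 30 + C - 25*C*k)
(-1741 - 1*(-70)) + H(-18, -1*(-18)) = (-1741 - 1*(-70)) + (30 - 1*(-18) - 25*(-1*(-18))*(-18)) = (-1741 + 70) + (30 + 18 - 25*18*(-18)) = -1671 + (30 + 18 + 8100) = -1671 + 8148 = 6477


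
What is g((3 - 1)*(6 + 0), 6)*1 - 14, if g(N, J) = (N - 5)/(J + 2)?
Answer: -105/8 ≈ -13.125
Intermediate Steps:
g(N, J) = (-5 + N)/(2 + J)
g((3 - 1)*(6 + 0), 6)*1 - 14 = ((-5 + (3 - 1)*(6 + 0))/(2 + 6))*1 - 14 = ((-5 + 2*6)/8)*1 - 14 = ((-5 + 12)/8)*1 - 14 = ((1/8)*7)*1 - 14 = (7/8)*1 - 14 = 7/8 - 14 = -105/8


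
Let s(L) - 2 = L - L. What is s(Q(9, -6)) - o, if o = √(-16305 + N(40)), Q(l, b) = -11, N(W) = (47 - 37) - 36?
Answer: 2 - I*√16331 ≈ 2.0 - 127.79*I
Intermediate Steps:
N(W) = -26 (N(W) = 10 - 36 = -26)
s(L) = 2 (s(L) = 2 + (L - L) = 2 + 0 = 2)
o = I*√16331 (o = √(-16305 - 26) = √(-16331) = I*√16331 ≈ 127.79*I)
s(Q(9, -6)) - o = 2 - I*√16331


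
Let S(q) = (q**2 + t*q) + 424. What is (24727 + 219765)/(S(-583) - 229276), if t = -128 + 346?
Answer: -244492/16057 ≈ -15.227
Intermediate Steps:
t = 218
S(q) = 424 + q**2 + 218*q (S(q) = (q**2 + 218*q) + 424 = 424 + q**2 + 218*q)
(24727 + 219765)/(S(-583) - 229276) = (24727 + 219765)/((424 + (-583)**2 + 218*(-583)) - 229276) = 244492/((424 + 339889 - 127094) - 229276) = 244492/(213219 - 229276) = 244492/(-16057) = 244492*(-1/16057) = -244492/16057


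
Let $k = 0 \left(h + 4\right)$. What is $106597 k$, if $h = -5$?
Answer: $0$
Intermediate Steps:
$k = 0$ ($k = 0 \left(-5 + 4\right) = 0 \left(-1\right) = 0$)
$106597 k = 106597 \cdot 0 = 0$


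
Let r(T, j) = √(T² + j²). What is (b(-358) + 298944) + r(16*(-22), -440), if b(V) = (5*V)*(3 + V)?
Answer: 934394 + 88*√41 ≈ 9.3496e+5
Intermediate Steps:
b(V) = 5*V*(3 + V)
(b(-358) + 298944) + r(16*(-22), -440) = (5*(-358)*(3 - 358) + 298944) + √((16*(-22))² + (-440)²) = (5*(-358)*(-355) + 298944) + √((-352)² + 193600) = (635450 + 298944) + √(123904 + 193600) = 934394 + √317504 = 934394 + 88*√41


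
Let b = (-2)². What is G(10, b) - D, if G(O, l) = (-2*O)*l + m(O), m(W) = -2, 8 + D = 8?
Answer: -82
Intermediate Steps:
b = 4
D = 0 (D = -8 + 8 = 0)
G(O, l) = -2 - 2*O*l (G(O, l) = (-2*O)*l - 2 = -2*O*l - 2 = -2 - 2*O*l)
G(10, b) - D = (-2 - 2*10*4) - 1*0 = (-2 - 80) + 0 = -82 + 0 = -82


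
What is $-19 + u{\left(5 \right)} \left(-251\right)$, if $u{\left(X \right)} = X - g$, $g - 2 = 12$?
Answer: $2240$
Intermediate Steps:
$g = 14$ ($g = 2 + 12 = 14$)
$u{\left(X \right)} = -14 + X$ ($u{\left(X \right)} = X - 14 = -14 + X$)
$-19 + u{\left(5 \right)} \left(-251\right) = -19 + \left(-14 + 5\right) \left(-251\right) = -19 - -2259 = -19 + 2259 = 2240$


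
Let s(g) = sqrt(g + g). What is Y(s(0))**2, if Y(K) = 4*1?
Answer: 16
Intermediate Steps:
s(g) = sqrt(2)*sqrt(g) (s(g) = sqrt(2*g) = sqrt(2)*sqrt(g))
Y(K) = 4
Y(s(0))**2 = 4**2 = 16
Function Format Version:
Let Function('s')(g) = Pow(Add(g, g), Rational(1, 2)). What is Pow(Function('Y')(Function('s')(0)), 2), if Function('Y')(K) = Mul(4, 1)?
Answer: 16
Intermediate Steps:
Function('s')(g) = Mul(Pow(2, Rational(1, 2)), Pow(g, Rational(1, 2))) (Function('s')(g) = Pow(Mul(2, g), Rational(1, 2)) = Mul(Pow(2, Rational(1, 2)), Pow(g, Rational(1, 2))))
Function('Y')(K) = 4
Pow(Function('Y')(Function('s')(0)), 2) = Pow(4, 2) = 16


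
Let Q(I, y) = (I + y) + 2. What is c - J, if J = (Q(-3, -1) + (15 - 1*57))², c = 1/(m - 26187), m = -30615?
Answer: -109968673/56802 ≈ -1936.0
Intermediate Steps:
Q(I, y) = 2 + I + y
c = -1/56802 (c = 1/(-30615 - 26187) = 1/(-56802) = -1/56802 ≈ -1.7605e-5)
J = 1936 (J = ((2 - 3 - 1) + (15 - 1*57))² = (-2 + (15 - 57))² = (-2 - 42)² = (-44)² = 1936)
c - J = -1/56802 - 1*1936 = -1/56802 - 1936 = -109968673/56802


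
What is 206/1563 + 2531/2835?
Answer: 1513321/1477035 ≈ 1.0246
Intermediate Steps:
206/1563 + 2531/2835 = 1513321/1477035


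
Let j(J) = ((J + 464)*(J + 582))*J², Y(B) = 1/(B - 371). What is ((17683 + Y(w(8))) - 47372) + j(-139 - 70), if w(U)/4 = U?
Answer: 1408439444213/339 ≈ 4.1547e+9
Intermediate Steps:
w(U) = 4*U
Y(B) = 1/(-371 + B)
j(J) = J²*(464 + J)*(582 + J) (j(J) = ((464 + J)*(582 + J))*J² = J²*(464 + J)*(582 + J))
((17683 + Y(w(8))) - 47372) + j(-139 - 70) = ((17683 + 1/(-371 + 4*8)) - 47372) + (-139 - 70)²*(270048 + (-139 - 70)² + 1046*(-139 - 70)) = ((17683 + 1/(-371 + 32)) - 47372) + (-209)²*(270048 + (-209)² + 1046*(-209)) = ((17683 + 1/(-339)) - 47372) + 43681*(270048 + 43681 - 218614) = ((17683 - 1/339) - 47372) + 43681*95115 = (5994536/339 - 47372) + 4154718315 = -10064572/339 + 4154718315 = 1408439444213/339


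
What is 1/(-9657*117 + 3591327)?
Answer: 1/2461458 ≈ 4.0626e-7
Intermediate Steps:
1/(-9657*117 + 3591327) = 1/(-1129869 + 3591327) = 1/2461458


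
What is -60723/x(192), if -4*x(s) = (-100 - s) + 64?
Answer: -20241/19 ≈ -1065.3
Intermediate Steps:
x(s) = 9 + s/4 (x(s) = -((-100 - s) + 64)/4 = -(-36 - s)/4 = 9 + s/4)
-60723/x(192) = -60723/(9 + (¼)*192) = -60723/(9 + 48) = -60723/57 = -60723*1/57 = -20241/19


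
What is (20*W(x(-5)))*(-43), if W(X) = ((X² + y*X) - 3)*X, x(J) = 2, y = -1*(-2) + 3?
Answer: -18920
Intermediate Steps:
y = 5 (y = 2 + 3 = 5)
W(X) = X*(-3 + X² + 5*X) (W(X) = ((X² + 5*X) - 3)*X = (-3 + X² + 5*X)*X = X*(-3 + X² + 5*X))
(20*W(x(-5)))*(-43) = (20*(2*(-3 + 2² + 5*2)))*(-43) = (20*(2*(-3 + 4 + 10)))*(-43) = (20*(2*11))*(-43) = (20*22)*(-43) = 440*(-43) = -18920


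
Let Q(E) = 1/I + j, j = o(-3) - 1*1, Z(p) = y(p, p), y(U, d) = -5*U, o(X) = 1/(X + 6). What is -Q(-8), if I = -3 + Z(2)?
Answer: 29/39 ≈ 0.74359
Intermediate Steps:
o(X) = 1/(6 + X)
Z(p) = -5*p
j = -⅔ (j = 1/(6 - 3) - 1*1 = 1/3 - 1 = ⅓ - 1 = -⅔ ≈ -0.66667)
I = -13 (I = -3 - 5*2 = -3 - 10 = -13)
Q(E) = -29/39 (Q(E) = 1/(-13) - ⅔ = -1/13 - ⅔ = -29/39)
-Q(-8) = -1*(-29/39) = 29/39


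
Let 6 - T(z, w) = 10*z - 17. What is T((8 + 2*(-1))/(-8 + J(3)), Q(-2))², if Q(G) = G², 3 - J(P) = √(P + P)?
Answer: 564769/361 - 88440*√6/361 ≈ 964.37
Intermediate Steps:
J(P) = 3 - √2*√P (J(P) = 3 - √(P + P) = 3 - √(2*P) = 3 - √2*√P)
T(z, w) = 23 - 10*z (T(z, w) = 6 - (10*z - 17) = 6 - (-17 + 10*z) = 6 + (17 - 10*z) = 23 - 10*z)
T((8 + 2*(-1))/(-8 + J(3)), Q(-2))² = (23 - 10*(8 + 2*(-1))/(-8 + (3 - √2*√3)))² = (23 - 10*(8 - 2)/(-8 + (3 - √6)))² = (23 - 60/(-5 - √6))²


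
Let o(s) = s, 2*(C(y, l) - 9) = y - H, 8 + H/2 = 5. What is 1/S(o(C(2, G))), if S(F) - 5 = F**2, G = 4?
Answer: 1/174 ≈ 0.0057471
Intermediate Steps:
H = -6 (H = -16 + 2*5 = -16 + 10 = -6)
C(y, l) = 12 + y/2 (C(y, l) = 9 + (y - 1*(-6))/2 = 9 + (y + 6)/2 = 9 + (6 + y)/2 = 9 + (3 + y/2) = 12 + y/2)
S(F) = 5 + F**2
1/S(o(C(2, G))) = 1/(5 + (12 + (1/2)*2)**2) = 1/(5 + (12 + 1)**2) = 1/(5 + 13**2) = 1/(5 + 169) = 1/174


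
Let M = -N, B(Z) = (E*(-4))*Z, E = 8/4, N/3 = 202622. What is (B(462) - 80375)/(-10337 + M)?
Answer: 84071/618203 ≈ 0.13599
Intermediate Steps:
N = 607866 (N = 3*202622 = 607866)
E = 2 (E = 8*(¼) = 2)
B(Z) = -8*Z (B(Z) = (2*(-4))*Z = -8*Z)
M = -607866 (M = -1*607866 = -607866)
(B(462) - 80375)/(-10337 + M) = (-8*462 - 80375)/(-10337 - 607866) = (-3696 - 80375)/(-618203) = -84071*(-1/618203) = 84071/618203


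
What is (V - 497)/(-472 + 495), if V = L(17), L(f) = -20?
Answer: -517/23 ≈ -22.478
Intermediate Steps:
V = -20
(V - 497)/(-472 + 495) = (-20 - 497)/(-472 + 495) = -517/23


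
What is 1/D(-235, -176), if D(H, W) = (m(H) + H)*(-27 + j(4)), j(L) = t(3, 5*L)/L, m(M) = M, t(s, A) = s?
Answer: 2/24675 ≈ 8.1054e-5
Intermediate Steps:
j(L) = 3/L
D(H, W) = -105*H/2 (D(H, W) = (H + H)*(-27 + 3/4) = (2*H)*(-27 + 3*(¼)) = (2*H)*(-27 + ¾) = (2*H)*(-105/4) = -105*H/2)
1/D(-235, -176) = 1/(-105/2*(-235)) = 1/(24675/2) = 2/24675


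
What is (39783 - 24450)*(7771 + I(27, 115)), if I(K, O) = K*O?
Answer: 166761708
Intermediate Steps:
(39783 - 24450)*(7771 + I(27, 115)) = (39783 - 24450)*(7771 + 27*115) = 15333*(7771 + 3105) = 15333*10876 = 166761708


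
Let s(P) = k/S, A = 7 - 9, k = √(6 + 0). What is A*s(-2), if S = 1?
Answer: -2*√6 ≈ -4.8990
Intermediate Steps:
k = √6 ≈ 2.4495
A = -2
s(P) = √6 (s(P) = √6/1 = √6*1 = √6)
A*s(-2) = -2*√6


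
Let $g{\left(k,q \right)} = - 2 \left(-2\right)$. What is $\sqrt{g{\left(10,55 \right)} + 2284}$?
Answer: $4 \sqrt{143} \approx 47.833$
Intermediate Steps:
$g{\left(k,q \right)} = 4$ ($g{\left(k,q \right)} = \left(-1\right) \left(-4\right) = 4$)
$\sqrt{g{\left(10,55 \right)} + 2284} = \sqrt{4 + 2284} = \sqrt{2288} = 4 \sqrt{143}$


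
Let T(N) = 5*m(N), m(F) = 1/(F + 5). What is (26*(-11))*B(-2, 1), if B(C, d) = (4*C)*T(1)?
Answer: 5720/3 ≈ 1906.7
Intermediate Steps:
m(F) = 1/(5 + F)
T(N) = 5/(5 + N)
B(C, d) = 10*C/3 (B(C, d) = (4*C)*(5/(5 + 1)) = (4*C)*(5/6) = (4*C)*(5*(⅙)) = (4*C)*(⅚) = 10*C/3)
(26*(-11))*B(-2, 1) = (26*(-11))*((10/3)*(-2)) = -286*(-20/3) = 5720/3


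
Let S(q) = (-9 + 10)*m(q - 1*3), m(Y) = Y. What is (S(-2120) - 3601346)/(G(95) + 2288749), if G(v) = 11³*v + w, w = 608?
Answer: -3603469/2415802 ≈ -1.4916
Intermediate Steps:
G(v) = 608 + 1331*v (G(v) = 11³*v + 608 = 1331*v + 608 = 608 + 1331*v)
S(q) = -3 + q (S(q) = (-9 + 10)*(q - 1*3) = 1*(q - 3) = 1*(-3 + q) = -3 + q)
(S(-2120) - 3601346)/(G(95) + 2288749) = ((-3 - 2120) - 3601346)/((608 + 1331*95) + 2288749) = (-2123 - 3601346)/((608 + 126445) + 2288749) = -3603469/(127053 + 2288749) = -3603469/2415802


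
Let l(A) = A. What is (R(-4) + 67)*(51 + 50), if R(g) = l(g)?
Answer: 6363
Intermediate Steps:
R(g) = g
(R(-4) + 67)*(51 + 50) = (-4 + 67)*(51 + 50) = 63*101 = 6363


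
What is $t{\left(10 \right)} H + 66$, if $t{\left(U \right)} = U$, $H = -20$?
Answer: $-134$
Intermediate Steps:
$t{\left(10 \right)} H + 66 = 10 \left(-20\right) + 66 = -200 + 66 = -134$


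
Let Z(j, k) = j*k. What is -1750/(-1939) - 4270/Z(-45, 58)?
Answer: 183529/72297 ≈ 2.5385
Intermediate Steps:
-1750/(-1939) - 4270/Z(-45, 58) = -1750/(-1939) - 4270/((-45*58)) = -1750*(-1/1939) - 4270/(-2610) = 250/277 - 4270*(-1/2610) = 250/277 + 427/261 = 183529/72297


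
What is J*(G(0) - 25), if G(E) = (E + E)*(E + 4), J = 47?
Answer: -1175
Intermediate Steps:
G(E) = 2*E*(4 + E) (G(E) = (2*E)*(4 + E) = 2*E*(4 + E))
J*(G(0) - 25) = 47*(2*0*(4 + 0) - 25) = 47*(2*0*4 - 25) = 47*(0 - 25) = 47*(-25) = -1175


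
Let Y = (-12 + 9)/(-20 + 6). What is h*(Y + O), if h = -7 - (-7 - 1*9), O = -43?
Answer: -5391/14 ≈ -385.07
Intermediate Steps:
h = 9 (h = -7 - (-7 - 9) = -7 - 1*(-16) = -7 + 16 = 9)
Y = 3/14 (Y = -3/(-14) = -3*(-1/14) = 3/14 ≈ 0.21429)
h*(Y + O) = 9*(3/14 - 43) = 9*(-599/14) = -5391/14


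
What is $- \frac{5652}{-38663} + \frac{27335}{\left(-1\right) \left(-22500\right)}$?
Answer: $\frac{236804621}{173983500} \approx 1.3611$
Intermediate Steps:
$- \frac{5652}{-38663} + \frac{27335}{\left(-1\right) \left(-22500\right)} = \left(-5652\right) \left(- \frac{1}{38663}\right) + \frac{27335}{22500} = \frac{5652}{38663} + 27335 \cdot \frac{1}{22500} = \frac{5652}{38663} + \frac{5467}{4500} = \frac{236804621}{173983500}$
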